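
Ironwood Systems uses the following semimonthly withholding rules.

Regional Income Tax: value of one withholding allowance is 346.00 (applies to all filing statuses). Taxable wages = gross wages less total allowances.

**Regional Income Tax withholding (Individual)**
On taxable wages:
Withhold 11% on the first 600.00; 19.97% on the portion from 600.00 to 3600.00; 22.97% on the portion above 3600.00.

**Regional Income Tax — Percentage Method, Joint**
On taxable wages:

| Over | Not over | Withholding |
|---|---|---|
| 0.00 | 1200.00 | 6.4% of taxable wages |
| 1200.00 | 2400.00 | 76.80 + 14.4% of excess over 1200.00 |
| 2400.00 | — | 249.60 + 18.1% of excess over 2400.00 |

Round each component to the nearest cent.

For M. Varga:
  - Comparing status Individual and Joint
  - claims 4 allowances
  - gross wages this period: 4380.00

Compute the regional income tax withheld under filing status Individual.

Regional Income Tax (Individual): taxable = 4380.00 − 4×346.00 = 2996.00
  66.00 + 19.97% × (2996.00 − 600.00) = 66.00 + 19.97% × 2396.00 = 544.48

544.48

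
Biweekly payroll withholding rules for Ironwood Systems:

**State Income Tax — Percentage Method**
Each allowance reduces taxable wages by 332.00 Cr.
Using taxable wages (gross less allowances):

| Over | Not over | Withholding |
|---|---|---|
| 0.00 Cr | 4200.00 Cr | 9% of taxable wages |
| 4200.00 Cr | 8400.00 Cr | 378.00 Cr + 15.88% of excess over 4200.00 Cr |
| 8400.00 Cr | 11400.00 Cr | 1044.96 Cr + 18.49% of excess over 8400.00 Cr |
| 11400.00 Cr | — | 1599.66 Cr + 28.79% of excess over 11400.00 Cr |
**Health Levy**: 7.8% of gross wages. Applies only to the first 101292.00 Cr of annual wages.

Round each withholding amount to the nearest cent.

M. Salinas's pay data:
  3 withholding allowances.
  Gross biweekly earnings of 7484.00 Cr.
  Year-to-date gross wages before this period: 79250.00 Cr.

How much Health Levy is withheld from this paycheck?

Health Levy: 7.8% × 7484.00 Cr = 583.75 Cr

583.75 Cr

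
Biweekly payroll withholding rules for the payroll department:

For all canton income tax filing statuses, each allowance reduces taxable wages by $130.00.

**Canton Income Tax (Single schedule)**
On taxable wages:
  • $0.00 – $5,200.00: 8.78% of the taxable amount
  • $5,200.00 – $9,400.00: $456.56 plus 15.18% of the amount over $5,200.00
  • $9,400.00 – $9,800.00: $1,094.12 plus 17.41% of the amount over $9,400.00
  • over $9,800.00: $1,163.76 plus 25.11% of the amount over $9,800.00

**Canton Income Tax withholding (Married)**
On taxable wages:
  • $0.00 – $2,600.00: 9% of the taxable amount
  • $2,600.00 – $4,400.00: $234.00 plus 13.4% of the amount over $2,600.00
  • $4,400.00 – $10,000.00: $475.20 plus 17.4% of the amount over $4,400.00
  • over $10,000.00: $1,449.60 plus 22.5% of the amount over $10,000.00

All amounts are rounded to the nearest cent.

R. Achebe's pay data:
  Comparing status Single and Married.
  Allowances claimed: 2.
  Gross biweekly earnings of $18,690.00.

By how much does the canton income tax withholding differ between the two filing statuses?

$15.60

Canton Income Tax (Single): taxable = $18,690.00 − 2×$130.00 = $18,430.00
  $1,163.76 + 25.11% × ($18,430.00 − $9,800.00) = $1,163.76 + 25.11% × $8,630.00 = $3,330.75
Canton Income Tax (Married): taxable = $18,690.00 − 2×$130.00 = $18,430.00
  $1,449.60 + 22.5% × ($18,430.00 − $10,000.00) = $1,449.60 + 22.5% × $8,430.00 = $3,346.35
Difference: |$3,330.75 − $3,346.35| = $15.60 (higher under Married)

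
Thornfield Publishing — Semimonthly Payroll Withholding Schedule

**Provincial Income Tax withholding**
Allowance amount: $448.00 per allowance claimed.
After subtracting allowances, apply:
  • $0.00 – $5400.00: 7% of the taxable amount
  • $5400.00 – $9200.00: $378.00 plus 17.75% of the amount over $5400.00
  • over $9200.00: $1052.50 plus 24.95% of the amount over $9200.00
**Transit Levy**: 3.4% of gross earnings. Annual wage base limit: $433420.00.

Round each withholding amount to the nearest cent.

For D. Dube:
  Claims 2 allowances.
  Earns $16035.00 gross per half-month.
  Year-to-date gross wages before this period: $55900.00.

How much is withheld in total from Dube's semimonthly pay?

$3079.47

Provincial Income Tax: taxable = $16035.00 − 2×$448.00 = $15139.00
  $1052.50 + 24.95% × ($15139.00 − $9200.00) = $1052.50 + 24.95% × $5939.00 = $2534.28
Transit Levy: 3.4% × $16035.00 = $545.19
Total: $2534.28 + $545.19 = $3079.47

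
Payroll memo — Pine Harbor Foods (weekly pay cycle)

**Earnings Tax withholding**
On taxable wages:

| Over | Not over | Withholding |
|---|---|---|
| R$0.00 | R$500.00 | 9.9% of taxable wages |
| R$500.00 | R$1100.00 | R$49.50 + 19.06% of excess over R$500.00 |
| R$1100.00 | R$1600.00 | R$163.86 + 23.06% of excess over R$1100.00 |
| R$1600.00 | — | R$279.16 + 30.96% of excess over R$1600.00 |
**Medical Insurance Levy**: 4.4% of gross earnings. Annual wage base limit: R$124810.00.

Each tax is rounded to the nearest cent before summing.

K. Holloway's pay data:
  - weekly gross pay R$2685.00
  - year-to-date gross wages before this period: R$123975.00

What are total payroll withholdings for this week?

R$651.82

Earnings Tax: taxable = R$2685.00
  R$279.16 + 30.96% × (R$2685.00 − R$1600.00) = R$279.16 + 30.96% × R$1085.00 = R$615.08
Medical Insurance Levy: cap R$124810.00 − YTD R$123975.00 = R$835.00 subject; 4.4% × R$835.00 = R$36.74
Total: R$615.08 + R$36.74 = R$651.82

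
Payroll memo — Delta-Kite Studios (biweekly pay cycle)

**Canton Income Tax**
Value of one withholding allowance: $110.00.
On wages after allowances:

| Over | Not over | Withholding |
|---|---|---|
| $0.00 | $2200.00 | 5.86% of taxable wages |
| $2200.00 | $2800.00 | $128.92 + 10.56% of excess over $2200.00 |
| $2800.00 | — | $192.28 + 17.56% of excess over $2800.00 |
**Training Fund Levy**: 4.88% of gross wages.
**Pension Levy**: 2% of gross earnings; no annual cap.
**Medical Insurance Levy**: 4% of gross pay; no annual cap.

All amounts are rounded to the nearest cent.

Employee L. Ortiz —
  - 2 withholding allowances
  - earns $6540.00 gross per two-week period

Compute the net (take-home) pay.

$5018.06

Canton Income Tax: taxable = $6540.00 − 2×$110.00 = $6320.00
  $192.28 + 17.56% × ($6320.00 − $2800.00) = $192.28 + 17.56% × $3520.00 = $810.39
Training Fund Levy: 4.88% × $6540.00 = $319.15
Pension Levy: 2% × $6540.00 = $130.80
Medical Insurance Levy: 4% × $6540.00 = $261.60
Total withheld: $810.39 + $319.15 + $130.80 + $261.60 = $1521.94
Net pay: $6540.00 − $1521.94 = $5018.06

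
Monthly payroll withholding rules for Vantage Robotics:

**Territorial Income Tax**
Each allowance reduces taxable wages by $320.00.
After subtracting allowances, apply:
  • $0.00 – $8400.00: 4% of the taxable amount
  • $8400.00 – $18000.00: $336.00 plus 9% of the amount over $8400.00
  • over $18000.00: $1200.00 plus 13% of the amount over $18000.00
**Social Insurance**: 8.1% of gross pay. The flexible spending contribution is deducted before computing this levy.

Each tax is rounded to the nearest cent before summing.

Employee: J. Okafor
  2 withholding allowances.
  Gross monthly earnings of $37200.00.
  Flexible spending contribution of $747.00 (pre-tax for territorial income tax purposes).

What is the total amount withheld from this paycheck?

Territorial Income Tax: taxable = $37200.00 − $747.00 − 2×$320.00 = $35813.00
  $1200.00 + 13% × ($35813.00 − $18000.00) = $1200.00 + 13% × $17813.00 = $3515.69
Social Insurance: 8.1% × $36453.00 = $2952.69
Total: $3515.69 + $2952.69 = $6468.38

$6468.38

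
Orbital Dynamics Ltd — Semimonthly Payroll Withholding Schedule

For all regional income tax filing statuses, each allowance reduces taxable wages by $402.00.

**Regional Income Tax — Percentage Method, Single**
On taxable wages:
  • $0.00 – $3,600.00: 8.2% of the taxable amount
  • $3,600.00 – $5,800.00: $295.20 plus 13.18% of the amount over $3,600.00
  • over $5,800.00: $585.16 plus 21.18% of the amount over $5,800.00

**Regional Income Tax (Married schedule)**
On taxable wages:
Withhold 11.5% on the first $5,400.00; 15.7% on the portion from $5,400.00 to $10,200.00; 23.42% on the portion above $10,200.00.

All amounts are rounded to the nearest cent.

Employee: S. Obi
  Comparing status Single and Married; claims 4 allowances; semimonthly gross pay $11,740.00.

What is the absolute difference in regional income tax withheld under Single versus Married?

$138.76

Regional Income Tax (Single): taxable = $11,740.00 − 4×$402.00 = $10,132.00
  $585.16 + 21.18% × ($10,132.00 − $5,800.00) = $585.16 + 21.18% × $4,332.00 = $1,502.68
Regional Income Tax (Married): taxable = $11,740.00 − 4×$402.00 = $10,132.00
  $621.00 + 15.7% × ($10,132.00 − $5,400.00) = $621.00 + 15.7% × $4,732.00 = $1,363.92
Difference: |$1,502.68 − $1,363.92| = $138.76 (higher under Single)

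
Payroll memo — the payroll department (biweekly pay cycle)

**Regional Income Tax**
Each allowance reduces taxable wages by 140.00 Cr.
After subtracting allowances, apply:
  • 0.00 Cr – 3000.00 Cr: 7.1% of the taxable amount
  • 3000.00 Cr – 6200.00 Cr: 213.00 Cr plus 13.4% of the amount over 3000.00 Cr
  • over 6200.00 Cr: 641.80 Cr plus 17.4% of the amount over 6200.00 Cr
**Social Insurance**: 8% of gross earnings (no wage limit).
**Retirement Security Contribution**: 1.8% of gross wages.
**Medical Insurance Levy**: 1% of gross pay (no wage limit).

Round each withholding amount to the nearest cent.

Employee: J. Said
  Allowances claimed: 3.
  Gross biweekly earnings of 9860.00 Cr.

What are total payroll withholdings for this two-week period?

2270.44 Cr

Regional Income Tax: taxable = 9860.00 Cr − 3×140.00 Cr = 9440.00 Cr
  641.80 Cr + 17.4% × (9440.00 Cr − 6200.00 Cr) = 641.80 Cr + 17.4% × 3240.00 Cr = 1205.56 Cr
Social Insurance: 8% × 9860.00 Cr = 788.80 Cr
Retirement Security Contribution: 1.8% × 9860.00 Cr = 177.48 Cr
Medical Insurance Levy: 1% × 9860.00 Cr = 98.60 Cr
Total: 1205.56 Cr + 788.80 Cr + 177.48 Cr + 98.60 Cr = 2270.44 Cr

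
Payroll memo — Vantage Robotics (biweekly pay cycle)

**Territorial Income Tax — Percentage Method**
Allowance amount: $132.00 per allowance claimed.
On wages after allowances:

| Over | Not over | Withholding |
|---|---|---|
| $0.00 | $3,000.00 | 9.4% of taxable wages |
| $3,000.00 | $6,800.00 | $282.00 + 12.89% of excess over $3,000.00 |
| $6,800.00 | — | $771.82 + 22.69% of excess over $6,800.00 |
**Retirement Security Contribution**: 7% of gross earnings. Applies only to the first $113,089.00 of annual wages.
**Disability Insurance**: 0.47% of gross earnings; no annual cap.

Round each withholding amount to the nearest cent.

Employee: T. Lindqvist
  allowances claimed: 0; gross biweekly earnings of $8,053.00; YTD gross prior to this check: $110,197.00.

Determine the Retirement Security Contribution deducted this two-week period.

Retirement Security Contribution: cap $113,089.00 − YTD $110,197.00 = $2,892.00 subject; 7% × $2,892.00 = $202.44

$202.44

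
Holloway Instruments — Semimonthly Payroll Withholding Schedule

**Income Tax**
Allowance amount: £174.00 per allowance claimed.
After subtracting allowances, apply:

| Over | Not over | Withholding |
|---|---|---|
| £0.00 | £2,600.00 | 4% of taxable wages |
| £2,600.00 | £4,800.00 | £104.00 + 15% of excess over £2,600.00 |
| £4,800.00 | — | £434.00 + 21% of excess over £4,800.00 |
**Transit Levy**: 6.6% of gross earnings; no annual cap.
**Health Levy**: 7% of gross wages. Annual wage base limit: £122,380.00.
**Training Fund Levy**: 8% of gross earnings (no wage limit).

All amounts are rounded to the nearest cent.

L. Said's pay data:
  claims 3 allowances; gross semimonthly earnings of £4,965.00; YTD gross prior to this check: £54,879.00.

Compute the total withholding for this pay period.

£1,452.89

Income Tax: taxable = £4,965.00 − 3×£174.00 = £4,443.00
  £104.00 + 15% × (£4,443.00 − £2,600.00) = £104.00 + 15% × £1,843.00 = £380.45
Transit Levy: 6.6% × £4,965.00 = £327.69
Health Levy: 7% × £4,965.00 = £347.55
Training Fund Levy: 8% × £4,965.00 = £397.20
Total: £380.45 + £327.69 + £347.55 + £397.20 = £1,452.89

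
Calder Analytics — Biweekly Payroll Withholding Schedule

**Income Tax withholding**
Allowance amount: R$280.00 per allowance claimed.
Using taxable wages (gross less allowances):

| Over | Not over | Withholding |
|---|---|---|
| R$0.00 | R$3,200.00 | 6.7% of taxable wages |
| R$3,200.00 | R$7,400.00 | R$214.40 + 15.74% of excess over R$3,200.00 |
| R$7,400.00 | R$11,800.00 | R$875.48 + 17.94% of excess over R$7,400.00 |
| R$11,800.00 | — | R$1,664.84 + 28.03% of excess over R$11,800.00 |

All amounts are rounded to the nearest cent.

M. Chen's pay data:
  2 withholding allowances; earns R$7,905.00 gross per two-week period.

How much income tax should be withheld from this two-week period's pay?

Income Tax: taxable = R$7,905.00 − 2×R$280.00 = R$7,345.00
  R$214.40 + 15.74% × (R$7,345.00 − R$3,200.00) = R$214.40 + 15.74% × R$4,145.00 = R$866.82

R$866.82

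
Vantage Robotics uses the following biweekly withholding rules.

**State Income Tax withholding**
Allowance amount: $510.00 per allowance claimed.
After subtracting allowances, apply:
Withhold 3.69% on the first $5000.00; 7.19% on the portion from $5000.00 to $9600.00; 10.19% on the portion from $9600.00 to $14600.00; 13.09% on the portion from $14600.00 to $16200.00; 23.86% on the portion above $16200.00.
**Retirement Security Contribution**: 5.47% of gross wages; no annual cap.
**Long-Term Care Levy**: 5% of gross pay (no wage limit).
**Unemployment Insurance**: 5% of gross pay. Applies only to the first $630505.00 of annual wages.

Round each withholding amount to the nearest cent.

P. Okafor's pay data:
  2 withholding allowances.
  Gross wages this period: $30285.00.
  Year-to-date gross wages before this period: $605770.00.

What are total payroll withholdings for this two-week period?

$8759.08

State Income Tax: taxable = $30285.00 − 2×$510.00 = $29265.00
  $1234.18 + 23.86% × ($29265.00 − $16200.00) = $1234.18 + 23.86% × $13065.00 = $4351.49
Retirement Security Contribution: 5.47% × $30285.00 = $1656.59
Long-Term Care Levy: 5% × $30285.00 = $1514.25
Unemployment Insurance: cap $630505.00 − YTD $605770.00 = $24735.00 subject; 5% × $24735.00 = $1236.75
Total: $4351.49 + $1656.59 + $1514.25 + $1236.75 = $8759.08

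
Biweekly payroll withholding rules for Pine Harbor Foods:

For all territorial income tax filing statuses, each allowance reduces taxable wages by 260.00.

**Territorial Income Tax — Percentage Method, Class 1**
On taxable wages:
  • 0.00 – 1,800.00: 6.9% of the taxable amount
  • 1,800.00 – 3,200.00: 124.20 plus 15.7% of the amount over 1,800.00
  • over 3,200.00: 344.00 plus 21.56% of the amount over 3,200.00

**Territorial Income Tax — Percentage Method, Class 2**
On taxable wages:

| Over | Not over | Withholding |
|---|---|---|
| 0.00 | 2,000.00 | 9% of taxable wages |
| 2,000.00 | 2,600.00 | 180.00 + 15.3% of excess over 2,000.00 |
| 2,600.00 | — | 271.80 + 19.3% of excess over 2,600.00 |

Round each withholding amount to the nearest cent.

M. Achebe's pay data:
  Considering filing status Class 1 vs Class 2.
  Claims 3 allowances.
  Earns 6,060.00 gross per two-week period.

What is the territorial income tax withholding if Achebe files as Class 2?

789.04

Territorial Income Tax (Class 2): taxable = 6,060.00 − 3×260.00 = 5,280.00
  271.80 + 19.3% × (5,280.00 − 2,600.00) = 271.80 + 19.3% × 2,680.00 = 789.04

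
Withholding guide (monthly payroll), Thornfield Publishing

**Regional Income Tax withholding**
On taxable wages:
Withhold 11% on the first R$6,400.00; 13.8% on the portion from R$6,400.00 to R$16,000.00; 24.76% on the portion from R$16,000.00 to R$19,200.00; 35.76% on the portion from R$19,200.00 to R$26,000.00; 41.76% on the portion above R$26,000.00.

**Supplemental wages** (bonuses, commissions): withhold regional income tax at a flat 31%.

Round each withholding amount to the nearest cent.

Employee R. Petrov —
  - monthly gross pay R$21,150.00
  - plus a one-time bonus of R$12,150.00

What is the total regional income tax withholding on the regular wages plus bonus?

R$7,284.94

Regional Income Tax: taxable = R$21,150.00
  R$2,821.12 + 35.76% × (R$21,150.00 − R$19,200.00) = R$2,821.12 + 35.76% × R$1,950.00 = R$3,518.44
Supplemental (31% flat on bonus): 31% × R$12,150.00 = R$3,766.50
Total regional income tax: R$3,518.44 + R$3,766.50 = R$7,284.94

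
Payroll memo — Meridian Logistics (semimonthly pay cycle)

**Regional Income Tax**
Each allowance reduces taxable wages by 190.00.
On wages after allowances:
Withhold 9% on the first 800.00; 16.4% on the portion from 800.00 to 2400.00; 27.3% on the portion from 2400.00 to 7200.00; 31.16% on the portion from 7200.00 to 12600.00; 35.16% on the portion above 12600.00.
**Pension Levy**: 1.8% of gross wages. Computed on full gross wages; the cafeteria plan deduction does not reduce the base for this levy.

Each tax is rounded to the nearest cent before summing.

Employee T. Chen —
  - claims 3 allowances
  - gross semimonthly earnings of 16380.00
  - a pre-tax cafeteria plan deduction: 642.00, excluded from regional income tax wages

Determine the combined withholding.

4525.19

Regional Income Tax: taxable = 16380.00 − 642.00 − 3×190.00 = 15168.00
  3327.44 + 35.16% × (15168.00 − 12600.00) = 3327.44 + 35.16% × 2568.00 = 4230.35
Pension Levy: 1.8% × 16380.00 = 294.84
Total: 4230.35 + 294.84 = 4525.19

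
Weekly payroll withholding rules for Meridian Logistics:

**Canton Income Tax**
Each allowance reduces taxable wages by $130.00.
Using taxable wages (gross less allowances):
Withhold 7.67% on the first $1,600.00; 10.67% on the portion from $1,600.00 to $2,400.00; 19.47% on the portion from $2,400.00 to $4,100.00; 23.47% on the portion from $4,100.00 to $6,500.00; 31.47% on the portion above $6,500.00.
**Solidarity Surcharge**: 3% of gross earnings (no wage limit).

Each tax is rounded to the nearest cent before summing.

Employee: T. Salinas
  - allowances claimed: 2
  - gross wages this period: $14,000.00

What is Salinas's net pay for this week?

Canton Income Tax: taxable = $14,000.00 − 2×$130.00 = $13,740.00
  $1,102.35 + 31.47% × ($13,740.00 − $6,500.00) = $1,102.35 + 31.47% × $7,240.00 = $3,380.78
Solidarity Surcharge: 3% × $14,000.00 = $420.00
Total withheld: $3,380.78 + $420.00 = $3,800.78
Net pay: $14,000.00 − $3,800.78 = $10,199.22

$10,199.22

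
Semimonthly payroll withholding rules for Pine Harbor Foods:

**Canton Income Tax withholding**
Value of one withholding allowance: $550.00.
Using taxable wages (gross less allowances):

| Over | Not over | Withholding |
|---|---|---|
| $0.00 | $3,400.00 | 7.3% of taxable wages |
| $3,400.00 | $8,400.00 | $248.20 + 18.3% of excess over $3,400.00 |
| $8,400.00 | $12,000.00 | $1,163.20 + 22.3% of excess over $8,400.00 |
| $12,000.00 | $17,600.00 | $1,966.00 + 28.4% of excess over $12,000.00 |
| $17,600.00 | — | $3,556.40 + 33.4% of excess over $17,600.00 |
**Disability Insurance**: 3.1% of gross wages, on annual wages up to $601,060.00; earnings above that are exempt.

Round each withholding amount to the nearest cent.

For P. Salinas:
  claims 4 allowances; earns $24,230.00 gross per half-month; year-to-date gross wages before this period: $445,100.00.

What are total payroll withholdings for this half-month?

Canton Income Tax: taxable = $24,230.00 − 4×$550.00 = $22,030.00
  $3,556.40 + 33.4% × ($22,030.00 − $17,600.00) = $3,556.40 + 33.4% × $4,430.00 = $5,036.02
Disability Insurance: 3.1% × $24,230.00 = $751.13
Total: $5,036.02 + $751.13 = $5,787.15

$5,787.15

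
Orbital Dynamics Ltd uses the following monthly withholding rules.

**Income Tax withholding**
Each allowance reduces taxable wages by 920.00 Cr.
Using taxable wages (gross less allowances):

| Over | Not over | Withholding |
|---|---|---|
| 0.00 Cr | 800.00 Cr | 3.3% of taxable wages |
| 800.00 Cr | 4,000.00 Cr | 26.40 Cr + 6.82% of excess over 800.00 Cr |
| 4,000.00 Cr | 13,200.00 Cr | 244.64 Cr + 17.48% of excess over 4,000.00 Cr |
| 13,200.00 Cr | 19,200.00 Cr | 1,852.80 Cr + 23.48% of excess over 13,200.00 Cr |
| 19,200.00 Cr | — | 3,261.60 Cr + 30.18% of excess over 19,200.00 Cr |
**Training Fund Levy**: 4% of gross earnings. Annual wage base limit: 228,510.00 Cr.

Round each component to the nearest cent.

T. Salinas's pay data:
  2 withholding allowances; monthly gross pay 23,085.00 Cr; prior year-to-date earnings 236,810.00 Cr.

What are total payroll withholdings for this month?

Income Tax: taxable = 23,085.00 Cr − 2×920.00 Cr = 21,245.00 Cr
  3,261.60 Cr + 30.18% × (21,245.00 Cr − 19,200.00 Cr) = 3,261.60 Cr + 30.18% × 2,045.00 Cr = 3,878.78 Cr
Training Fund Levy: YTD 236,810.00 Cr ≥ cap 228,510.00 Cr → 0.00 Cr
Total: 3,878.78 Cr + 0.00 Cr = 3,878.78 Cr

3,878.78 Cr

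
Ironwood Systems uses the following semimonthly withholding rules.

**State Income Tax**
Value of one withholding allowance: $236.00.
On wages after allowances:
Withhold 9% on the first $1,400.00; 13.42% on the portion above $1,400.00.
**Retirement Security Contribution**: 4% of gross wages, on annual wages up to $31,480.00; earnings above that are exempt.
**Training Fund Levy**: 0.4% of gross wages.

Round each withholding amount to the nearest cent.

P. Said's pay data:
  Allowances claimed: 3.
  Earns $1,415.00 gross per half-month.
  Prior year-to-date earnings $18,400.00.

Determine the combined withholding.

State Income Tax: taxable = $1,415.00 − 3×$236.00 = $707.00
  9% × $707.00 = $63.63
Retirement Security Contribution: 4% × $1,415.00 = $56.60
Training Fund Levy: 0.4% × $1,415.00 = $5.66
Total: $63.63 + $56.60 + $5.66 = $125.89

$125.89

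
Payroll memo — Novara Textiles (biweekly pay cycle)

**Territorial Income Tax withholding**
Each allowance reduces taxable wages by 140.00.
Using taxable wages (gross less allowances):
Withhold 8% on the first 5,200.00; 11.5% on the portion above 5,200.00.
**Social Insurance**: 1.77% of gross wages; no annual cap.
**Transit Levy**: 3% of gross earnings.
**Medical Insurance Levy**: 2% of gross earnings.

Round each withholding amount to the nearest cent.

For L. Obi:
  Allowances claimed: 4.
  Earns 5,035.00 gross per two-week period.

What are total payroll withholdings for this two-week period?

Territorial Income Tax: taxable = 5,035.00 − 4×140.00 = 4,475.00
  8% × 4,475.00 = 358.00
Social Insurance: 1.77% × 5,035.00 = 89.12
Transit Levy: 3% × 5,035.00 = 151.05
Medical Insurance Levy: 2% × 5,035.00 = 100.70
Total: 358.00 + 89.12 + 151.05 + 100.70 = 698.87

698.87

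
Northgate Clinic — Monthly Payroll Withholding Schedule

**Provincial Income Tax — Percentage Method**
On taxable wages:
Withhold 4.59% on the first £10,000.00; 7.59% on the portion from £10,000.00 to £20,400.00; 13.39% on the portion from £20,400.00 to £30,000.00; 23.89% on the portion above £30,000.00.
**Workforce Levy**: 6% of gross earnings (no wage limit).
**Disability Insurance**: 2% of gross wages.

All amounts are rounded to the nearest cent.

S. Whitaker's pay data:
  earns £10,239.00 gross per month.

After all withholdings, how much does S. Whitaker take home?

Provincial Income Tax: taxable = £10,239.00
  £459.00 + 7.59% × (£10,239.00 − £10,000.00) = £459.00 + 7.59% × £239.00 = £477.14
Workforce Levy: 6% × £10,239.00 = £614.34
Disability Insurance: 2% × £10,239.00 = £204.78
Total withheld: £477.14 + £614.34 + £204.78 = £1,296.26
Net pay: £10,239.00 − £1,296.26 = £8,942.74

£8,942.74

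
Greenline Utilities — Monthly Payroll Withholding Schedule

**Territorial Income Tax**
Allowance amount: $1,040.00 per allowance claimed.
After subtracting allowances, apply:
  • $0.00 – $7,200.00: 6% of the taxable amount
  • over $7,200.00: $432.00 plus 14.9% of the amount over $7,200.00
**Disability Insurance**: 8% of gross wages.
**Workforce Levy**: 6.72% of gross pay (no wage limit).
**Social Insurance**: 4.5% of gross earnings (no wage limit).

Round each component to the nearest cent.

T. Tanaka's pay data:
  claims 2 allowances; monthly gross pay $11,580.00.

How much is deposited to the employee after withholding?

$8,579.62

Territorial Income Tax: taxable = $11,580.00 − 2×$1,040.00 = $9,500.00
  $432.00 + 14.9% × ($9,500.00 − $7,200.00) = $432.00 + 14.9% × $2,300.00 = $774.70
Disability Insurance: 8% × $11,580.00 = $926.40
Workforce Levy: 6.72% × $11,580.00 = $778.18
Social Insurance: 4.5% × $11,580.00 = $521.10
Total withheld: $774.70 + $926.40 + $778.18 + $521.10 = $3,000.38
Net pay: $11,580.00 − $3,000.38 = $8,579.62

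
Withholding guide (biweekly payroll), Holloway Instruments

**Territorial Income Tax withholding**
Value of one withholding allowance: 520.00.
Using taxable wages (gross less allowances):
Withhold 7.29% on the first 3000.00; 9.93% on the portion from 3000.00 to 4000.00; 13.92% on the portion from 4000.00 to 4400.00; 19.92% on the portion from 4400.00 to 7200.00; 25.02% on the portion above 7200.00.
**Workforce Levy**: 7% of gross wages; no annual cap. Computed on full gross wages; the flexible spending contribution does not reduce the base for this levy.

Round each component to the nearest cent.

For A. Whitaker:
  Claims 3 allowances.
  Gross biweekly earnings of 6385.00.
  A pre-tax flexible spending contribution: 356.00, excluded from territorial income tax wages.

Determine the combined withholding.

834.37

Territorial Income Tax: taxable = 6385.00 − 356.00 − 3×520.00 = 4469.00
  373.68 + 19.92% × (4469.00 − 4400.00) = 373.68 + 19.92% × 69.00 = 387.42
Workforce Levy: 7% × 6385.00 = 446.95
Total: 387.42 + 446.95 = 834.37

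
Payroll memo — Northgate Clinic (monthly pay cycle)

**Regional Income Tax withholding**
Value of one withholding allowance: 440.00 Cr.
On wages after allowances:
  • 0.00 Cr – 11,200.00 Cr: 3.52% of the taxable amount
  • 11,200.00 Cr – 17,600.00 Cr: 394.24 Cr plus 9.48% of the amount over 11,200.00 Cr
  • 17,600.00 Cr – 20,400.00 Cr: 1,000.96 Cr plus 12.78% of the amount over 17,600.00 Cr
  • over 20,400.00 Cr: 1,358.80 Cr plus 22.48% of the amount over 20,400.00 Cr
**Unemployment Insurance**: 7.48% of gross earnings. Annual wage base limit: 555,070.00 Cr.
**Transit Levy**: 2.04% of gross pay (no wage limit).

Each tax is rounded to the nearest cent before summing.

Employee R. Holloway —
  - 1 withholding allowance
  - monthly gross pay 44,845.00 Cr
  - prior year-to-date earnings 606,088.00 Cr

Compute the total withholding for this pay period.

7,669.96 Cr

Regional Income Tax: taxable = 44,845.00 Cr − 1×440.00 Cr = 44,405.00 Cr
  1,358.80 Cr + 22.48% × (44,405.00 Cr − 20,400.00 Cr) = 1,358.80 Cr + 22.48% × 24,005.00 Cr = 6,755.12 Cr
Unemployment Insurance: YTD 606,088.00 Cr ≥ cap 555,070.00 Cr → 0.00 Cr
Transit Levy: 2.04% × 44,845.00 Cr = 914.84 Cr
Total: 6,755.12 Cr + 0.00 Cr + 914.84 Cr = 7,669.96 Cr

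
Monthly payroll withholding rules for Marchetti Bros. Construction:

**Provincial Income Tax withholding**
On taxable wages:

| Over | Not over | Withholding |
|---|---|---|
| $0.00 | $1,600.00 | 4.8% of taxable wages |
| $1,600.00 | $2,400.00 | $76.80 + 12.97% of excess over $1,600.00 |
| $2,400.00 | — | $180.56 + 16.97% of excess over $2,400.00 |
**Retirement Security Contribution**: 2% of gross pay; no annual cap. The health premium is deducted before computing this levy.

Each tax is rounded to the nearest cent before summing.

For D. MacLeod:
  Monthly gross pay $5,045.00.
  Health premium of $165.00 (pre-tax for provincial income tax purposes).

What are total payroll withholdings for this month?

$699.02

Provincial Income Tax: taxable = $5,045.00 − $165.00 = $4,880.00
  $180.56 + 16.97% × ($4,880.00 − $2,400.00) = $180.56 + 16.97% × $2,480.00 = $601.42
Retirement Security Contribution: 2% × $4,880.00 = $97.60
Total: $601.42 + $97.60 = $699.02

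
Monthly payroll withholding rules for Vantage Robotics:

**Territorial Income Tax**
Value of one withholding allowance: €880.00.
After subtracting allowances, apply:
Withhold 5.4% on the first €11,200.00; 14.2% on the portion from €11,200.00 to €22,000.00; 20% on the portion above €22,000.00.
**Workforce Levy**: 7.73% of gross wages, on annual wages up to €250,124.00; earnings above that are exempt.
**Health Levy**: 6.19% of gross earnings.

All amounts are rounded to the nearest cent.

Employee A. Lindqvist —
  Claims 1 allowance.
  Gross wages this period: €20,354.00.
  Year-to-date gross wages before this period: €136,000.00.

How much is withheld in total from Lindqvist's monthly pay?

Territorial Income Tax: taxable = €20,354.00 − 1×€880.00 = €19,474.00
  €604.80 + 14.2% × (€19,474.00 − €11,200.00) = €604.80 + 14.2% × €8,274.00 = €1,779.71
Workforce Levy: 7.73% × €20,354.00 = €1,573.36
Health Levy: 6.19% × €20,354.00 = €1,259.91
Total: €1,779.71 + €1,573.36 + €1,259.91 = €4,612.98

€4,612.98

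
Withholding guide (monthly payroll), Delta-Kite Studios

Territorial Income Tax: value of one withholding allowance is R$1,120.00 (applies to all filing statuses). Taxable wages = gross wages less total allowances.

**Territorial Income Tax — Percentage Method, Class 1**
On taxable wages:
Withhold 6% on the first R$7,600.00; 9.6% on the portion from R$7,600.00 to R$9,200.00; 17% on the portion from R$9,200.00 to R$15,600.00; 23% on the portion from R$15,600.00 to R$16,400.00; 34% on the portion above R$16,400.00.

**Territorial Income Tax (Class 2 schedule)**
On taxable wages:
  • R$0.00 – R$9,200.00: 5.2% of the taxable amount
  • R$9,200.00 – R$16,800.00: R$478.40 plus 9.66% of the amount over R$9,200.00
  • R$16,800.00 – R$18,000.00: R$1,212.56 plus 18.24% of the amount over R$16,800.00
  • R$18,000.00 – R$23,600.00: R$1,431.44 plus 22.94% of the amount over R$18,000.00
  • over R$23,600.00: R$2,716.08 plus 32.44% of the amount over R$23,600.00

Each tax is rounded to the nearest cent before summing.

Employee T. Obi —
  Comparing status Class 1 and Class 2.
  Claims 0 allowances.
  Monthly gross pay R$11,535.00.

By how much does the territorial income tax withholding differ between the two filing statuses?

Territorial Income Tax (Class 1): taxable = R$11,535.00
  R$609.60 + 17% × (R$11,535.00 − R$9,200.00) = R$609.60 + 17% × R$2,335.00 = R$1,006.55
Territorial Income Tax (Class 2): taxable = R$11,535.00
  R$478.40 + 9.66% × (R$11,535.00 − R$9,200.00) = R$478.40 + 9.66% × R$2,335.00 = R$703.96
Difference: |R$1,006.55 − R$703.96| = R$302.59 (higher under Class 1)

R$302.59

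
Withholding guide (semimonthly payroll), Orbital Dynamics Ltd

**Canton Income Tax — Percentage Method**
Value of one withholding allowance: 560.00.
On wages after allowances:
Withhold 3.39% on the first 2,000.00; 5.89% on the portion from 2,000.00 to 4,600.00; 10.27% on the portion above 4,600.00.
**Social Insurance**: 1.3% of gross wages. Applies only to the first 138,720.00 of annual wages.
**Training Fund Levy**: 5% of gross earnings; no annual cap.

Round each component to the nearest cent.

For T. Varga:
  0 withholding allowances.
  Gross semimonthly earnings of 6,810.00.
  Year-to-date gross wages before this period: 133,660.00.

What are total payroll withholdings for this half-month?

854.19

Canton Income Tax: taxable = 6,810.00
  220.94 + 10.27% × (6,810.00 − 4,600.00) = 220.94 + 10.27% × 2,210.00 = 447.91
Social Insurance: cap 138,720.00 − YTD 133,660.00 = 5,060.00 subject; 1.3% × 5,060.00 = 65.78
Training Fund Levy: 5% × 6,810.00 = 340.50
Total: 447.91 + 65.78 + 340.50 = 854.19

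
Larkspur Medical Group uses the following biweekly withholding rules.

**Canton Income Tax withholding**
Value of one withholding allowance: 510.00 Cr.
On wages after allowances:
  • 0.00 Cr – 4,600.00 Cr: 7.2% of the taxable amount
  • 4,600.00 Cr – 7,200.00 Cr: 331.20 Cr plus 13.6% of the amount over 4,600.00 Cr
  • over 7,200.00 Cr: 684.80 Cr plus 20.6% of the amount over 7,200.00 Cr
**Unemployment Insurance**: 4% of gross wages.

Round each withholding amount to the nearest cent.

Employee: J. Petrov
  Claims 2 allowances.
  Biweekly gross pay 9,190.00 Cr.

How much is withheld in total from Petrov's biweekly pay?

1,252.22 Cr

Canton Income Tax: taxable = 9,190.00 Cr − 2×510.00 Cr = 8,170.00 Cr
  684.80 Cr + 20.6% × (8,170.00 Cr − 7,200.00 Cr) = 684.80 Cr + 20.6% × 970.00 Cr = 884.62 Cr
Unemployment Insurance: 4% × 9,190.00 Cr = 367.60 Cr
Total: 884.62 Cr + 367.60 Cr = 1,252.22 Cr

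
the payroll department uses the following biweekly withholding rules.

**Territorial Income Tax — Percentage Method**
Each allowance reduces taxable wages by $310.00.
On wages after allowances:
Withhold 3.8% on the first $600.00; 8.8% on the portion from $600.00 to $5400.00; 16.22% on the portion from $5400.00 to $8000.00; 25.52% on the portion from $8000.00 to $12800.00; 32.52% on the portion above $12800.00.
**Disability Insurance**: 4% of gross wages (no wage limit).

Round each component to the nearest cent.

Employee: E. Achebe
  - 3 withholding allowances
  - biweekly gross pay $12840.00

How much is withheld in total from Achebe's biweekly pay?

Territorial Income Tax: taxable = $12840.00 − 3×$310.00 = $11910.00
  $866.92 + 25.52% × ($11910.00 − $8000.00) = $866.92 + 25.52% × $3910.00 = $1864.75
Disability Insurance: 4% × $12840.00 = $513.60
Total: $1864.75 + $513.60 = $2378.35

$2378.35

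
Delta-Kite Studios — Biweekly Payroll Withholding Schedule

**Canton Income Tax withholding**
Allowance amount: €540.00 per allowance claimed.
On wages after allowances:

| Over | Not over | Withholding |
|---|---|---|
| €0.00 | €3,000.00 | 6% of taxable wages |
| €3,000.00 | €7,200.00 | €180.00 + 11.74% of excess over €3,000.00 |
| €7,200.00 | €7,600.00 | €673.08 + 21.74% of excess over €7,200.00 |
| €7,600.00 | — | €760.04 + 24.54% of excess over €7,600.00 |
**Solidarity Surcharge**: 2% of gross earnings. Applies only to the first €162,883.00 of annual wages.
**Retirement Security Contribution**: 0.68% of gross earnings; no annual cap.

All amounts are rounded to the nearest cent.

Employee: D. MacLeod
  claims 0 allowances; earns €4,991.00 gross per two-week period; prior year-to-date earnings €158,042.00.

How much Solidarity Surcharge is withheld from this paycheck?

€96.82

Solidarity Surcharge: cap €162,883.00 − YTD €158,042.00 = €4,841.00 subject; 2% × €4,841.00 = €96.82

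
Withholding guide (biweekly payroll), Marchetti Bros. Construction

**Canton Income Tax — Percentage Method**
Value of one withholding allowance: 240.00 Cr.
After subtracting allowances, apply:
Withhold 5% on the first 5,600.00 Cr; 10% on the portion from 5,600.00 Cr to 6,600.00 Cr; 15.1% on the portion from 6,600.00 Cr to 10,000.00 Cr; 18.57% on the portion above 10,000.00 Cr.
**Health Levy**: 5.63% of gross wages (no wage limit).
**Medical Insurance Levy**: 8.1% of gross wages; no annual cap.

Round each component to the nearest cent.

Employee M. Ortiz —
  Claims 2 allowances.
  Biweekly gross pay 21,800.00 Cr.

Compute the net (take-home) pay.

Canton Income Tax: taxable = 21,800.00 Cr − 2×240.00 Cr = 21,320.00 Cr
  893.40 Cr + 18.57% × (21,320.00 Cr − 10,000.00 Cr) = 893.40 Cr + 18.57% × 11,320.00 Cr = 2,995.52 Cr
Health Levy: 5.63% × 21,800.00 Cr = 1,227.34 Cr
Medical Insurance Levy: 8.1% × 21,800.00 Cr = 1,765.80 Cr
Total withheld: 2,995.52 Cr + 1,227.34 Cr + 1,765.80 Cr = 5,988.66 Cr
Net pay: 21,800.00 Cr − 5,988.66 Cr = 15,811.34 Cr

15,811.34 Cr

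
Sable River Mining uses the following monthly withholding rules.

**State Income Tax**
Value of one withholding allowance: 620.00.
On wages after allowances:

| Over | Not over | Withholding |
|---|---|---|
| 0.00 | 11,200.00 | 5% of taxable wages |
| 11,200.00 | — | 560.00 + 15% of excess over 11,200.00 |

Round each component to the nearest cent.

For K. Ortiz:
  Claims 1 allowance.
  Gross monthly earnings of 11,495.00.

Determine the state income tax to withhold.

543.75

State Income Tax: taxable = 11,495.00 − 1×620.00 = 10,875.00
  5% × 10,875.00 = 543.75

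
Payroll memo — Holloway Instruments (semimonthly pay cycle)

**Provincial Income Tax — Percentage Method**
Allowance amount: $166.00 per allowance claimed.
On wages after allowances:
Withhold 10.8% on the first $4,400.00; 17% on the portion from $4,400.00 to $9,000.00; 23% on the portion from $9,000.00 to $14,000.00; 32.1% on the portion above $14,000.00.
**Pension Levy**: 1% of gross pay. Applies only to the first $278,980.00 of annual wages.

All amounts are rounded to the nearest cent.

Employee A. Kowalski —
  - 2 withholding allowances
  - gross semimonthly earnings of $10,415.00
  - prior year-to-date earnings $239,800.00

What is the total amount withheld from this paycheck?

Provincial Income Tax: taxable = $10,415.00 − 2×$166.00 = $10,083.00
  $1,257.20 + 23% × ($10,083.00 − $9,000.00) = $1,257.20 + 23% × $1,083.00 = $1,506.29
Pension Levy: 1% × $10,415.00 = $104.15
Total: $1,506.29 + $104.15 = $1,610.44

$1,610.44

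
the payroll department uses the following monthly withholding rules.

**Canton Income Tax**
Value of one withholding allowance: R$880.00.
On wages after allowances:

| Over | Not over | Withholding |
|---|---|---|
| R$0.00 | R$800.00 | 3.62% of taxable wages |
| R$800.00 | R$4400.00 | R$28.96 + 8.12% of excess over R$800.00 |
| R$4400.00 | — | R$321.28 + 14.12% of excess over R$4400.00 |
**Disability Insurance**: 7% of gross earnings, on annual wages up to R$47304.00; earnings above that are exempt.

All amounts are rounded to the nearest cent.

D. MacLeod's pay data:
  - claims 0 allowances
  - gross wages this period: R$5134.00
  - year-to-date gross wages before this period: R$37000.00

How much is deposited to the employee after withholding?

R$4349.70

Canton Income Tax: taxable = R$5134.00
  R$321.28 + 14.12% × (R$5134.00 − R$4400.00) = R$321.28 + 14.12% × R$734.00 = R$424.92
Disability Insurance: 7% × R$5134.00 = R$359.38
Total withheld: R$424.92 + R$359.38 = R$784.30
Net pay: R$5134.00 − R$784.30 = R$4349.70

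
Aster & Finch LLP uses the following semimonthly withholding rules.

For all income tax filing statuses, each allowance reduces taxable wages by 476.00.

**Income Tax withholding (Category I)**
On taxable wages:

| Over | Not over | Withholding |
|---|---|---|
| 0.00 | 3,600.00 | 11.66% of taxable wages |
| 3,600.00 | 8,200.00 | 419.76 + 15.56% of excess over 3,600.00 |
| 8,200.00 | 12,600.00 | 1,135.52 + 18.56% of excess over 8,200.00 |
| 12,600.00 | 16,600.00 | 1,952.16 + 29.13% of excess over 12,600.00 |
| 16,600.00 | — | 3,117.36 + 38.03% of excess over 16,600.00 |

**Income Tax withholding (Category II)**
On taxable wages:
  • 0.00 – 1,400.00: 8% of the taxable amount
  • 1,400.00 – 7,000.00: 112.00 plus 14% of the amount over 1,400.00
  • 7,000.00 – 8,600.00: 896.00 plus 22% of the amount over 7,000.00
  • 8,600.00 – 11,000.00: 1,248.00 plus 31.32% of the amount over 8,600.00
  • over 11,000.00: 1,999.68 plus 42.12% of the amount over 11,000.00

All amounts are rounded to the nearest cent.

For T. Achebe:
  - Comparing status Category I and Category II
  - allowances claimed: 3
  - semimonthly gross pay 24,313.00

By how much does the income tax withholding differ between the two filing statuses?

Income Tax (Category I): taxable = 24,313.00 − 3×476.00 = 22,885.00
  3,117.36 + 38.03% × (22,885.00 − 16,600.00) = 3,117.36 + 38.03% × 6,285.00 = 5,507.55
Income Tax (Category II): taxable = 24,313.00 − 3×476.00 = 22,885.00
  1,999.68 + 42.12% × (22,885.00 − 11,000.00) = 1,999.68 + 42.12% × 11,885.00 = 7,005.64
Difference: |5,507.55 − 7,005.64| = 1,498.09 (higher under Category II)

1,498.09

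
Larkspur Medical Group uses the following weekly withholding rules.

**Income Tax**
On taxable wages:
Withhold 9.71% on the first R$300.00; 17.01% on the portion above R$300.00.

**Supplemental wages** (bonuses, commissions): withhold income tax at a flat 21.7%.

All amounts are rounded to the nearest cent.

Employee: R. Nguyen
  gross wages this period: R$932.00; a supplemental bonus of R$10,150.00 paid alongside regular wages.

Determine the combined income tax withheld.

Income Tax: taxable = R$932.00
  R$29.13 + 17.01% × (R$932.00 − R$300.00) = R$29.13 + 17.01% × R$632.00 = R$136.63
Supplemental (21.7% flat on bonus): 21.7% × R$10,150.00 = R$2,202.55
Total income tax: R$136.63 + R$2,202.55 = R$2,339.18

R$2,339.18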